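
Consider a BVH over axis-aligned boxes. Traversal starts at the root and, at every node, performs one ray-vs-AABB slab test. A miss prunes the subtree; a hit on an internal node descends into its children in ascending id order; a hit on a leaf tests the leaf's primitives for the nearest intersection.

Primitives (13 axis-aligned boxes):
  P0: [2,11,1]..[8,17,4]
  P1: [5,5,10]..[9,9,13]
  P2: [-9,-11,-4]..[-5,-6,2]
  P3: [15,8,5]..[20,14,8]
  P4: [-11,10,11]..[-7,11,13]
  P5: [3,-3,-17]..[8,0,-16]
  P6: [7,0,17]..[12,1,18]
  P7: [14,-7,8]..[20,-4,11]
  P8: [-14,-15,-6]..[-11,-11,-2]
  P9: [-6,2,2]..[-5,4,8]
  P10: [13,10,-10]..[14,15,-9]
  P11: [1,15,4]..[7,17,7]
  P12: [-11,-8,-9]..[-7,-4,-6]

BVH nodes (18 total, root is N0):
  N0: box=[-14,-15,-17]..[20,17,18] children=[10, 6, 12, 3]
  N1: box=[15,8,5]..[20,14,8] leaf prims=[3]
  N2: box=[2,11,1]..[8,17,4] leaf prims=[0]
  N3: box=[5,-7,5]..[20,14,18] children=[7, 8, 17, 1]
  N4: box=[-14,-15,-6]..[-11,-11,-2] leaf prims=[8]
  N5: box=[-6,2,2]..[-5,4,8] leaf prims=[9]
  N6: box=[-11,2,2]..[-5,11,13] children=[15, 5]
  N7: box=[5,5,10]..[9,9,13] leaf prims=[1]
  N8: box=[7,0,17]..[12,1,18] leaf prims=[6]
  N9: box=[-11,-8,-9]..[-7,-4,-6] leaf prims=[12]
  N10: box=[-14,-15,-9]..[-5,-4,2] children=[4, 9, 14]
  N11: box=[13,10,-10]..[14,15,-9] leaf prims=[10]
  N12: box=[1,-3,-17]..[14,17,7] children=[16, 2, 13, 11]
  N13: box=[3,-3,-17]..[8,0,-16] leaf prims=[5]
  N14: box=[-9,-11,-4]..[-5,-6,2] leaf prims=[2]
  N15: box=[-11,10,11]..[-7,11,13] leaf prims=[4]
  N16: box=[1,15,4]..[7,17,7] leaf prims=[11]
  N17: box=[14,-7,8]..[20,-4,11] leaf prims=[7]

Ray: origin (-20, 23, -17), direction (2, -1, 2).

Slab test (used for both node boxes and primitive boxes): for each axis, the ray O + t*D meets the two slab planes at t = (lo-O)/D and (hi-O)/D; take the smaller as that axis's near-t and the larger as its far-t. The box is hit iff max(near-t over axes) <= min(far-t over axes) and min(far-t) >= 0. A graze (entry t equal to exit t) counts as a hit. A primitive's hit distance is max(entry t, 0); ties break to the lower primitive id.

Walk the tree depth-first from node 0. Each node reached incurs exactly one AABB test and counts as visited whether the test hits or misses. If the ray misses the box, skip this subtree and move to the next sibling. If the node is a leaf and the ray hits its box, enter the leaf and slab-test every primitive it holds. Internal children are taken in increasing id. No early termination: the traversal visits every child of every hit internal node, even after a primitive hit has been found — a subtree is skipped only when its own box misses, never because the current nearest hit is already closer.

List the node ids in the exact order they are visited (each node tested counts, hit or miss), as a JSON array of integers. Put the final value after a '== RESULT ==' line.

Trace the traversal:
N0 x:[3,20] y:[6,38] z:[0,35/2] -> hit [6,35/2], descend [3, 6, 10, 12]
  N3 x:[25/2,20] y:[9,30] z:[11,35/2] -> hit [25/2,35/2], descend [1, 7, 8, 17]
    N1 x:[35/2,20] y:[9,15] z:[11,25/2] -> miss, prune
    N7 x:[25/2,29/2] y:[14,18] z:[27/2,15] -> hit [14,29/2] leaf, test {P1@t=14}
    N8 x:[27/2,16] y:[22,23] z:[17,35/2] -> miss, prune
    N17 x:[17,20] y:[27,30] z:[25/2,14] -> miss, prune
  N6 x:[9/2,15/2] y:[12,21] z:[19/2,15] -> miss, prune
  N10 x:[3,15/2] y:[27,38] z:[4,19/2] -> miss, prune
  N12 x:[21/2,17] y:[6,26] z:[0,12] -> hit [21/2,12], descend [2, 11, 13, 16]
    N2 x:[11,14] y:[6,12] z:[9,21/2] -> miss, prune
    N11 x:[33/2,17] y:[8,13] z:[7/2,4] -> miss, prune
    N13 x:[23/2,14] y:[23,26] z:[0,1/2] -> miss, prune
    N16 x:[21/2,27/2] y:[6,8] z:[21/2,12] -> miss, prune

Visited [0, 3, 1, 7, 8, 17, 6, 10, 12, 2, 11, 13, 16]. Tests: 13 box, 1 leaf. Nearest: P1.

== RESULT ==
[0, 3, 1, 7, 8, 17, 6, 10, 12, 2, 11, 13, 16]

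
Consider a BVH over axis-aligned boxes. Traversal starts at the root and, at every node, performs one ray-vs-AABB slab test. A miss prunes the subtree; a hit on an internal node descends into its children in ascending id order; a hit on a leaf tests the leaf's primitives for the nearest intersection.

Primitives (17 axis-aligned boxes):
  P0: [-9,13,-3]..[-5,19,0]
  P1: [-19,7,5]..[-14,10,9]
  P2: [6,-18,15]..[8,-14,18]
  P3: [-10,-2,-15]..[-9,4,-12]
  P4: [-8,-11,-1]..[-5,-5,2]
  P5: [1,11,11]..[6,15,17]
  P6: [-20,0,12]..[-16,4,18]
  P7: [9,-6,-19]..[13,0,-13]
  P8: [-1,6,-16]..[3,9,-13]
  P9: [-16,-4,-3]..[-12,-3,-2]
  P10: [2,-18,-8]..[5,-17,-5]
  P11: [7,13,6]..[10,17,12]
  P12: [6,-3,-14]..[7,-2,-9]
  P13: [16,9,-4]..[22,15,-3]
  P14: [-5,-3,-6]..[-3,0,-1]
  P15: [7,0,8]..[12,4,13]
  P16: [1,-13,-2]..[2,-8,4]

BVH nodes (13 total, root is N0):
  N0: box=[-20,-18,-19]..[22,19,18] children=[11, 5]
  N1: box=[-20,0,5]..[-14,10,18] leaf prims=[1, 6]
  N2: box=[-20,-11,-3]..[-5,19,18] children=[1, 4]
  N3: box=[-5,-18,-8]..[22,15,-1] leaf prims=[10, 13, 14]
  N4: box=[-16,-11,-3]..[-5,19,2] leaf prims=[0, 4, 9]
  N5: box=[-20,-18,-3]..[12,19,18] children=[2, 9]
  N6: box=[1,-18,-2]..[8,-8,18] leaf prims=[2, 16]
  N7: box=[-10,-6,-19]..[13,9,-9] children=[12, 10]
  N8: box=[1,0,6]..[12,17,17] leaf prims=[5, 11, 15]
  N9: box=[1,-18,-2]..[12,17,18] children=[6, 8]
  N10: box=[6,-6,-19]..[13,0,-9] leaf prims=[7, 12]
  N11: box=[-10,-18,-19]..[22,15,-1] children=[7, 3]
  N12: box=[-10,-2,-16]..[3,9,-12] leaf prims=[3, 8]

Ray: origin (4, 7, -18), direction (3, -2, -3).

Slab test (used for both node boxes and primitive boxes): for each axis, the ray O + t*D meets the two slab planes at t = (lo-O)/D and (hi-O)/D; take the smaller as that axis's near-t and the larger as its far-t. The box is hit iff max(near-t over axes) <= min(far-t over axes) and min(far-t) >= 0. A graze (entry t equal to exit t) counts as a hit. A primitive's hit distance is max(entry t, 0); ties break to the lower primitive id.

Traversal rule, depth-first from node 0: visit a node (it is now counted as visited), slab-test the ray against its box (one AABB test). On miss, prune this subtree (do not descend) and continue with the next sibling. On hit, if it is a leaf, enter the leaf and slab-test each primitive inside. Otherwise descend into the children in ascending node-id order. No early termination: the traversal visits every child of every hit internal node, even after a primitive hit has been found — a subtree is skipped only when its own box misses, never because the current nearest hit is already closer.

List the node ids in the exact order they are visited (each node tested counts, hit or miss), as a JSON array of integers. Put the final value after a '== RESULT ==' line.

Walk:
N0 x:[-8,6] y:[-6,25/2] z:[-12,1/3] -> hit [-6,1/3], descend [5, 11]
  N5 x:[-8,8/3] y:[-6,25/2] z:[-12,-5] -> miss, prune
  N11 x:[-14/3,6] y:[-4,25/2] z:[-17/3,1/3] -> hit [-4,1/3], descend [3, 7]
    N3 x:[-3,6] y:[-4,25/2] z:[-17/3,-10/3] -> miss, prune
    N7 x:[-14/3,3] y:[-1,13/2] z:[-3,1/3] -> hit [-1,1/3], descend [10, 12]
      N10 x:[2/3,3] y:[7/2,13/2] z:[-3,1/3] -> miss, prune
      N12 x:[-14/3,-1/3] y:[-1,9/2] z:[-2,-2/3] -> miss, prune

Visited [0, 5, 11, 3, 7, 10, 12]. Tests: 7 box, 0 leaf. Nearest: miss.

== RESULT ==
[0, 5, 11, 3, 7, 10, 12]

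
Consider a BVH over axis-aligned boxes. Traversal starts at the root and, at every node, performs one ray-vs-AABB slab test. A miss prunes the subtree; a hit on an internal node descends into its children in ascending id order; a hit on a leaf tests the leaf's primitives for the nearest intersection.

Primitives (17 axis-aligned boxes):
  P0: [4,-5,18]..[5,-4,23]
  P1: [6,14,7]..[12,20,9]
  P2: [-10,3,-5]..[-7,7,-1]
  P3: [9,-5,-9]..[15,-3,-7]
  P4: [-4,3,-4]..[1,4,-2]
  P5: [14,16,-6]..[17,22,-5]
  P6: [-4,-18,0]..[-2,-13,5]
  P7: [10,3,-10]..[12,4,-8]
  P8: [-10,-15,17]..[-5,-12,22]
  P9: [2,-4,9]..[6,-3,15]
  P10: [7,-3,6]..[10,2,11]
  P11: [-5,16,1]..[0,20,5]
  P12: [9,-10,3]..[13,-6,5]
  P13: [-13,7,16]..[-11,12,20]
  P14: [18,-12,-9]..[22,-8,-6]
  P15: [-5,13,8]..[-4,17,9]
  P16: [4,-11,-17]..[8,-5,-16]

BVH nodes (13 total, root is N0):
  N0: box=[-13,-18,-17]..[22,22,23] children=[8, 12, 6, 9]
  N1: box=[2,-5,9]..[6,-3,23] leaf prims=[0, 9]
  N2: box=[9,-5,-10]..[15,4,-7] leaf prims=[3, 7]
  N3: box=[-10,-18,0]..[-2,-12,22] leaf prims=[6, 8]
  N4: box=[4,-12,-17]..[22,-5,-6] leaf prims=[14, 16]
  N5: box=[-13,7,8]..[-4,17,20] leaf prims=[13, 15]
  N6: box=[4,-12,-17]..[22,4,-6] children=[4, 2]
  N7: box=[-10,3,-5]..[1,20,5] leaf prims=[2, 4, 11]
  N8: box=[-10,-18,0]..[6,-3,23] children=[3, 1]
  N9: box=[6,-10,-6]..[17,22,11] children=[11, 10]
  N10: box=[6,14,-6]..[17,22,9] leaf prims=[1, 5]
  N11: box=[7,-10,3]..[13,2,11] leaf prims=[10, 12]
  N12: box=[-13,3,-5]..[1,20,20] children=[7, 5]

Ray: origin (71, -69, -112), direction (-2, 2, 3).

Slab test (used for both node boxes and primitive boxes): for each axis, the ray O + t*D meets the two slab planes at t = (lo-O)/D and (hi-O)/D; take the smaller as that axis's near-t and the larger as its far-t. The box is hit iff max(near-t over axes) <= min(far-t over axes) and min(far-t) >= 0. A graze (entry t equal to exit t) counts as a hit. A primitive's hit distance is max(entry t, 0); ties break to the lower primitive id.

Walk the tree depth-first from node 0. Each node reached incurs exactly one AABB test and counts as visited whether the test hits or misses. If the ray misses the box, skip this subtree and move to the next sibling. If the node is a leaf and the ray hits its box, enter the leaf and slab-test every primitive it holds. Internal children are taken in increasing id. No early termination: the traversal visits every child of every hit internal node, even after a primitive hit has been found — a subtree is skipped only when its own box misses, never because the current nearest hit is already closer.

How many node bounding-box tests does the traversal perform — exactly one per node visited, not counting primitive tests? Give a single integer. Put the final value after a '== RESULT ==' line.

Trace the traversal:
N0 x:[49/2,42] y:[51/2,91/2] z:[95/3,45] -> hit [95/3,42], descend [6, 8, 9, 12]
  N6 x:[49/2,67/2] y:[57/2,73/2] z:[95/3,106/3] -> hit [95/3,67/2], descend [2, 4]
    N2 x:[28,31] y:[32,73/2] z:[34,35] -> miss, prune
    N4 x:[49/2,67/2] y:[57/2,32] z:[95/3,106/3] -> hit [95/3,32] leaf, test {P14(miss), P16@t=95/3}
  N8 x:[65/2,81/2] y:[51/2,33] z:[112/3,45] -> miss, prune
  N9 x:[27,65/2] y:[59/2,91/2] z:[106/3,41] -> miss, prune
  N12 x:[35,42] y:[36,89/2] z:[107/3,44] -> hit [36,42], descend [5, 7]
    N5 x:[75/2,42] y:[38,43] z:[40,44] -> hit [40,42] leaf, test {P13(miss), P15(miss)}
    N7 x:[35,81/2] y:[36,89/2] z:[107/3,39] -> hit [36,39] leaf, test {P2(miss), P4@t=36, P11(miss)}

Summary -> nodes [0, 6, 2, 4, 8, 9, 12, 5, 7]; box-tests=9; leaf-entries=3; first=P16

== RESULT ==
9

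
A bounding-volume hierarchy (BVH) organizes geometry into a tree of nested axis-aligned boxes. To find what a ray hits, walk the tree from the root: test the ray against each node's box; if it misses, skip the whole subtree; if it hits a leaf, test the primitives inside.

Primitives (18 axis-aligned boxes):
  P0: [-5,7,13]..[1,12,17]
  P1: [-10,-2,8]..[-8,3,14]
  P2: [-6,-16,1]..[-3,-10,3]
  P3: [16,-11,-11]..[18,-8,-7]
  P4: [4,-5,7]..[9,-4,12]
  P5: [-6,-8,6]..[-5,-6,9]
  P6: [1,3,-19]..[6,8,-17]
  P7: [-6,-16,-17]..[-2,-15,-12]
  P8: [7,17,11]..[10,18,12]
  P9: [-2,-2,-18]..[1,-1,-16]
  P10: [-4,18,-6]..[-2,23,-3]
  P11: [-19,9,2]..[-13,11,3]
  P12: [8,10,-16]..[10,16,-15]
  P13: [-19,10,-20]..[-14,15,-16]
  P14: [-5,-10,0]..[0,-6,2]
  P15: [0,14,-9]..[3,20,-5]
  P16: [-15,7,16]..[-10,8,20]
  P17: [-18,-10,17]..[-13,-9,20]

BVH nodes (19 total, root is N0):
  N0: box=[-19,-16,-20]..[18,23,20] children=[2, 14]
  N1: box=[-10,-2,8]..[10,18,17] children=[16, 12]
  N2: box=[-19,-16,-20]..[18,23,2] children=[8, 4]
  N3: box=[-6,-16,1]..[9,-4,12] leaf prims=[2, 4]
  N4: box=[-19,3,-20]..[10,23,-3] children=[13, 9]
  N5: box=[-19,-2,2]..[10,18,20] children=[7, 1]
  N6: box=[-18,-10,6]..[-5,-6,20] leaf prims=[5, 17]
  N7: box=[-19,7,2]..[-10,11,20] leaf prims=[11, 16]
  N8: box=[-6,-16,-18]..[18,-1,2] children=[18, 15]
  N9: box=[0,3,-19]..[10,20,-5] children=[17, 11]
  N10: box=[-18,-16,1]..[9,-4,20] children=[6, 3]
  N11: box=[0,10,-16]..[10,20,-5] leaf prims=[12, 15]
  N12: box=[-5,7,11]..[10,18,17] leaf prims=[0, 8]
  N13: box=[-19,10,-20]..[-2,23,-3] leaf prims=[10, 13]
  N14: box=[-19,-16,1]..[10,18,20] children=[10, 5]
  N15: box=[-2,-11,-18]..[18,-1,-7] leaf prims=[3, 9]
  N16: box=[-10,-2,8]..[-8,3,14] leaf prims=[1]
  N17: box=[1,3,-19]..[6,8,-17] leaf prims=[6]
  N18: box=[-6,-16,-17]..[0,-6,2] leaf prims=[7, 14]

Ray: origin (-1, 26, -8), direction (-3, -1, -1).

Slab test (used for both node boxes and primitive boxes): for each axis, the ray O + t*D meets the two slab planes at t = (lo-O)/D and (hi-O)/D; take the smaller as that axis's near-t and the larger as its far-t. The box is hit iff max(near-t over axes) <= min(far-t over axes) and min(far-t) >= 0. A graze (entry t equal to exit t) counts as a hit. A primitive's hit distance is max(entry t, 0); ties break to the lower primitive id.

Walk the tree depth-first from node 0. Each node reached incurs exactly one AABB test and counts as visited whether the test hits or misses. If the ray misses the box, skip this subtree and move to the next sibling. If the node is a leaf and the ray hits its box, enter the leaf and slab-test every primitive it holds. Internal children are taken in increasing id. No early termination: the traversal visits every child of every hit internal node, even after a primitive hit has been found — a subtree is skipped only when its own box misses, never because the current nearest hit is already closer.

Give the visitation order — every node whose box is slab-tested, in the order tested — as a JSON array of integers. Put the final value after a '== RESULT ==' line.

Trace the traversal:
N0 x:[-19/3,6] y:[3,42] z:[-28,12] -> hit [3,6], descend [2, 14]
  N2 x:[-19/3,6] y:[3,42] z:[-10,12] -> hit [3,6], descend [4, 8]
    N4 x:[-11/3,6] y:[3,23] z:[-5,12] -> hit [3,6], descend [9, 13]
      N9 x:[-11/3,-1/3] y:[6,23] z:[-3,11] -> miss, prune
      N13 x:[1/3,6] y:[3,16] z:[-5,12] -> hit [3,6] leaf, test {P10(miss), P13(miss)}
    N8 x:[-19/3,5/3] y:[27,42] z:[-10,10] -> miss, prune
  N14 x:[-11/3,6] y:[8,42] z:[-28,-9] -> miss, prune

7 AABB tests over nodes [0, 2, 4, 9, 13, 8, 14]; 1 leaf entered; closest miss.

== RESULT ==
[0, 2, 4, 9, 13, 8, 14]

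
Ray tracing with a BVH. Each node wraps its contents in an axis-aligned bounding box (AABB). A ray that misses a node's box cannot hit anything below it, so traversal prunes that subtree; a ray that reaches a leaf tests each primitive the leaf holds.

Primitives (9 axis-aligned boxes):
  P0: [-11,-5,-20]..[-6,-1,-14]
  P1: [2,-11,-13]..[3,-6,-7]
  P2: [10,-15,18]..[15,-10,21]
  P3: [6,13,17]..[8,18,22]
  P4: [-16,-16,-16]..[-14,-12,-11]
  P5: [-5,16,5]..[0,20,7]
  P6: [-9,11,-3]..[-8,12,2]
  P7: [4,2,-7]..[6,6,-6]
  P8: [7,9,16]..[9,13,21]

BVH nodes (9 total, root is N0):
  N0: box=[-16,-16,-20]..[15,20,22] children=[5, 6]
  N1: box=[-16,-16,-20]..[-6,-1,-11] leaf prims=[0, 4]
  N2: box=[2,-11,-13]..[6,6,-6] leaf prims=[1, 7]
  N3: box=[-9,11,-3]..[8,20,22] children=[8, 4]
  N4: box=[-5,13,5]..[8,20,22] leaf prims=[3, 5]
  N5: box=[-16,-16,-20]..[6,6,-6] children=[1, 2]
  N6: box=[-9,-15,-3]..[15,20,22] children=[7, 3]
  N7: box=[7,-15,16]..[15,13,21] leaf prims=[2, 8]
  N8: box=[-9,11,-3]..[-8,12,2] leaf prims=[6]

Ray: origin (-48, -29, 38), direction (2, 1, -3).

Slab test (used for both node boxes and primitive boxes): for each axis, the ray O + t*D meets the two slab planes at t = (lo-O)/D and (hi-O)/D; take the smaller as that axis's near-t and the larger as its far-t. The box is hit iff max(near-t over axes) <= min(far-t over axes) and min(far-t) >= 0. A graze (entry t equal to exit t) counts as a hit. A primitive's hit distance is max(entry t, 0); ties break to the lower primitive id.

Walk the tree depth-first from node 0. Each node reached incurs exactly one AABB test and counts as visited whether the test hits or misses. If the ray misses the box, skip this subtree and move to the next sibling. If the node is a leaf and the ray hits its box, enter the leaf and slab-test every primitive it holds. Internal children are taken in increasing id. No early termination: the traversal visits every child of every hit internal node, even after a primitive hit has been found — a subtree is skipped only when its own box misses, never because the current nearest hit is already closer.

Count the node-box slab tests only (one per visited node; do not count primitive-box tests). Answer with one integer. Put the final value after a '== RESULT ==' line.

Trace the traversal:
N0 x:[16,63/2] y:[13,49] z:[16/3,58/3] -> hit [16,58/3], descend [5, 6]
  N5 x:[16,27] y:[13,35] z:[44/3,58/3] -> hit [16,58/3], descend [1, 2]
    N1 x:[16,21] y:[13,28] z:[49/3,58/3] -> hit [49/3,58/3] leaf, test {P0(miss), P4@t=49/3}
    N2 x:[25,27] y:[18,35] z:[44/3,17] -> miss, prune
  N6 x:[39/2,63/2] y:[14,49] z:[16/3,41/3] -> miss, prune

Summary -> nodes [0, 5, 1, 2, 6]; box-tests=5; leaf-entries=1; first=P4

== RESULT ==
5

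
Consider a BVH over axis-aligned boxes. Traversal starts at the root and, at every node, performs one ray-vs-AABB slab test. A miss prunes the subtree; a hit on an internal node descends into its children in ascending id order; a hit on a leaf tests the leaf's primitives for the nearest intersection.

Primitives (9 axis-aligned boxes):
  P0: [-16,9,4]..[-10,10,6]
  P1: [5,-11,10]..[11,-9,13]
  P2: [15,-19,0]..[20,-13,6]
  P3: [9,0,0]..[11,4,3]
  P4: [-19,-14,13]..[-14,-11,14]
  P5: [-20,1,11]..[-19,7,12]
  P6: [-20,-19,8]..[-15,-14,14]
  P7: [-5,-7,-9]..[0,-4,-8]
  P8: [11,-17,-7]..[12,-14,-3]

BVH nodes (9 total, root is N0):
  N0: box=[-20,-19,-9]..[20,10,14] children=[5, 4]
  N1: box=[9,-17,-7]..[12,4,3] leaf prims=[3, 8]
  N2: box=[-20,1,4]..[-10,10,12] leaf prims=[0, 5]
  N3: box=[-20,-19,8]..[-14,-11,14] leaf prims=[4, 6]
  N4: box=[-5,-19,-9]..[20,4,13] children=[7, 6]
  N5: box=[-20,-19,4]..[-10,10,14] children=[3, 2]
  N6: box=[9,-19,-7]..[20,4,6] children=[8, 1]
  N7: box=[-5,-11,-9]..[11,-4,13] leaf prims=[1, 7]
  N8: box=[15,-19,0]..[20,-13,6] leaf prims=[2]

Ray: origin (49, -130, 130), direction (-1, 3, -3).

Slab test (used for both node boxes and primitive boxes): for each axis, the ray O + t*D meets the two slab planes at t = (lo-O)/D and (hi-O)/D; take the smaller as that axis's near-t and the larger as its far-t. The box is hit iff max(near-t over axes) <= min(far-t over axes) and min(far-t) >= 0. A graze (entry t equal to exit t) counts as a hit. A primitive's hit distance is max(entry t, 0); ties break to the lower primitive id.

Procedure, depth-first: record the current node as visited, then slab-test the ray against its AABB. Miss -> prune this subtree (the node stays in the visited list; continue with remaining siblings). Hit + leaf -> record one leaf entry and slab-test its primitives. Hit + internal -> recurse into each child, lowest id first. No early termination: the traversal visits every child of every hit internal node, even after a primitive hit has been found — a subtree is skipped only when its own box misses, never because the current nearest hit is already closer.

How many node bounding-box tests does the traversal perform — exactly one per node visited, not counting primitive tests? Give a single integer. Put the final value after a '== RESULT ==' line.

Trace the traversal:
N0 x:[29,69] y:[37,140/3] z:[116/3,139/3] -> hit [116/3,139/3], descend [4, 5]
  N4 x:[29,54] y:[37,134/3] z:[39,139/3] -> hit [39,134/3], descend [6, 7]
    N6 x:[29,40] y:[37,134/3] z:[124/3,137/3] -> miss, prune
    N7 x:[38,54] y:[119/3,42] z:[39,139/3] -> hit [119/3,42] leaf, test {P1@t=119/3, P7(miss)}
  N5 x:[59,69] y:[37,140/3] z:[116/3,42] -> miss, prune

Visited [0, 4, 6, 7, 5]. Tests: 5 box, 1 leaf. Nearest: P1.

== RESULT ==
5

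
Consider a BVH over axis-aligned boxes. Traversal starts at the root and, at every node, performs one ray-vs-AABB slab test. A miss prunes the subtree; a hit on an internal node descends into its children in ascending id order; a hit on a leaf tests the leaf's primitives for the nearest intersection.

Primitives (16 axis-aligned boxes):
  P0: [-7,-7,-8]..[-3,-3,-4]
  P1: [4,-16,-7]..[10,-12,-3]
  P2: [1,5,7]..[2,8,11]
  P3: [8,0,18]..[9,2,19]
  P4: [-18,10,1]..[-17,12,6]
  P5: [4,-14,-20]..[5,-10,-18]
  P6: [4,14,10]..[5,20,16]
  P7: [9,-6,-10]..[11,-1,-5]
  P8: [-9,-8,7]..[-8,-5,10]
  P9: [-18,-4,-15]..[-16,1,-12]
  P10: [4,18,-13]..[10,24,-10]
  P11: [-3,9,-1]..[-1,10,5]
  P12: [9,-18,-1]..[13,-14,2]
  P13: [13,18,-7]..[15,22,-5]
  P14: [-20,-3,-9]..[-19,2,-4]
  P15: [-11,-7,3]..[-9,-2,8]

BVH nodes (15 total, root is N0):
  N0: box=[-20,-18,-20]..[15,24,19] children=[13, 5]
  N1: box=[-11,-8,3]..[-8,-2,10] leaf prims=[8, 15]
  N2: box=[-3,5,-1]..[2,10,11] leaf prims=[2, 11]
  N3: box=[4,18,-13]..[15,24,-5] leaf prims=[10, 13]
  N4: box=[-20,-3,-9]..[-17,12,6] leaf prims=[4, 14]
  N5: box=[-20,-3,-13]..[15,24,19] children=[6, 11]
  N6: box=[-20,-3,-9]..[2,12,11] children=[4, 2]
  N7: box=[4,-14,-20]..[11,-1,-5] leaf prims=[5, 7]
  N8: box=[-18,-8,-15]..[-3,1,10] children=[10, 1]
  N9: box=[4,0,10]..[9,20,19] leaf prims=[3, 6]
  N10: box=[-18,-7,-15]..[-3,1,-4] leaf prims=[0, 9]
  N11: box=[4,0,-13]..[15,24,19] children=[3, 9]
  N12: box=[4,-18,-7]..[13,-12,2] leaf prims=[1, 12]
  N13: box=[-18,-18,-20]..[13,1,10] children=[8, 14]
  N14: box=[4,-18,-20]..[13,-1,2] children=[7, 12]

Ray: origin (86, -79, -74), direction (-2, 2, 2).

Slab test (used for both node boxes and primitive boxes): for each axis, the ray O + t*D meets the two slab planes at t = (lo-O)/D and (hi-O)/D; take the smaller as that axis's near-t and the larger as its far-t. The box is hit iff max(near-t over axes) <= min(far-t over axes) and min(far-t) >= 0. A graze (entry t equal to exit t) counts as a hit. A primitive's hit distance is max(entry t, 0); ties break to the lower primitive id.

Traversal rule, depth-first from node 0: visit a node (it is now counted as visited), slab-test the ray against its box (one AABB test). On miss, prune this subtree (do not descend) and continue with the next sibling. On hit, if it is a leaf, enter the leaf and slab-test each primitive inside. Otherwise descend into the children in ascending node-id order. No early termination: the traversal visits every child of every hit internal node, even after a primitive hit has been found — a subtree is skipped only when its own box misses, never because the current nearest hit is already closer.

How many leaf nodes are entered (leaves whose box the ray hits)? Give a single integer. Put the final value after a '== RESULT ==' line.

Trace the traversal:
N0 x:[71/2,53] y:[61/2,103/2] z:[27,93/2] -> hit [71/2,93/2], descend [5, 13]
  N5 x:[71/2,53] y:[38,103/2] z:[61/2,93/2] -> hit [38,93/2], descend [6, 11]
    N6 x:[42,53] y:[38,91/2] z:[65/2,85/2] -> hit [42,85/2], descend [2, 4]
      N2 x:[42,89/2] y:[42,89/2] z:[73/2,85/2] -> hit [42,85/2] leaf, test {P2@t=42, P11(miss)}
      N4 x:[103/2,53] y:[38,91/2] z:[65/2,40] -> miss, prune
    N11 x:[71/2,41] y:[79/2,103/2] z:[61/2,93/2] -> hit [79/2,41], descend [3, 9]
      N3 x:[71/2,41] y:[97/2,103/2] z:[61/2,69/2] -> miss, prune
      N9 x:[77/2,41] y:[79/2,99/2] z:[42,93/2] -> miss, prune
  N13 x:[73/2,52] y:[61/2,40] z:[27,42] -> hit [73/2,40], descend [8, 14]
    N8 x:[89/2,52] y:[71/2,40] z:[59/2,42] -> miss, prune
    N14 x:[73/2,41] y:[61/2,39] z:[27,38] -> hit [73/2,38], descend [7, 12]
      N7 x:[75/2,41] y:[65/2,39] z:[27,69/2] -> miss, prune
      N12 x:[73/2,41] y:[61/2,67/2] z:[67/2,38] -> miss, prune

Visited [0, 5, 6, 2, 4, 11, 3, 9, 13, 8, 14, 7, 12]. Tests: 13 box, 1 leaf. Nearest: P2.

== RESULT ==
1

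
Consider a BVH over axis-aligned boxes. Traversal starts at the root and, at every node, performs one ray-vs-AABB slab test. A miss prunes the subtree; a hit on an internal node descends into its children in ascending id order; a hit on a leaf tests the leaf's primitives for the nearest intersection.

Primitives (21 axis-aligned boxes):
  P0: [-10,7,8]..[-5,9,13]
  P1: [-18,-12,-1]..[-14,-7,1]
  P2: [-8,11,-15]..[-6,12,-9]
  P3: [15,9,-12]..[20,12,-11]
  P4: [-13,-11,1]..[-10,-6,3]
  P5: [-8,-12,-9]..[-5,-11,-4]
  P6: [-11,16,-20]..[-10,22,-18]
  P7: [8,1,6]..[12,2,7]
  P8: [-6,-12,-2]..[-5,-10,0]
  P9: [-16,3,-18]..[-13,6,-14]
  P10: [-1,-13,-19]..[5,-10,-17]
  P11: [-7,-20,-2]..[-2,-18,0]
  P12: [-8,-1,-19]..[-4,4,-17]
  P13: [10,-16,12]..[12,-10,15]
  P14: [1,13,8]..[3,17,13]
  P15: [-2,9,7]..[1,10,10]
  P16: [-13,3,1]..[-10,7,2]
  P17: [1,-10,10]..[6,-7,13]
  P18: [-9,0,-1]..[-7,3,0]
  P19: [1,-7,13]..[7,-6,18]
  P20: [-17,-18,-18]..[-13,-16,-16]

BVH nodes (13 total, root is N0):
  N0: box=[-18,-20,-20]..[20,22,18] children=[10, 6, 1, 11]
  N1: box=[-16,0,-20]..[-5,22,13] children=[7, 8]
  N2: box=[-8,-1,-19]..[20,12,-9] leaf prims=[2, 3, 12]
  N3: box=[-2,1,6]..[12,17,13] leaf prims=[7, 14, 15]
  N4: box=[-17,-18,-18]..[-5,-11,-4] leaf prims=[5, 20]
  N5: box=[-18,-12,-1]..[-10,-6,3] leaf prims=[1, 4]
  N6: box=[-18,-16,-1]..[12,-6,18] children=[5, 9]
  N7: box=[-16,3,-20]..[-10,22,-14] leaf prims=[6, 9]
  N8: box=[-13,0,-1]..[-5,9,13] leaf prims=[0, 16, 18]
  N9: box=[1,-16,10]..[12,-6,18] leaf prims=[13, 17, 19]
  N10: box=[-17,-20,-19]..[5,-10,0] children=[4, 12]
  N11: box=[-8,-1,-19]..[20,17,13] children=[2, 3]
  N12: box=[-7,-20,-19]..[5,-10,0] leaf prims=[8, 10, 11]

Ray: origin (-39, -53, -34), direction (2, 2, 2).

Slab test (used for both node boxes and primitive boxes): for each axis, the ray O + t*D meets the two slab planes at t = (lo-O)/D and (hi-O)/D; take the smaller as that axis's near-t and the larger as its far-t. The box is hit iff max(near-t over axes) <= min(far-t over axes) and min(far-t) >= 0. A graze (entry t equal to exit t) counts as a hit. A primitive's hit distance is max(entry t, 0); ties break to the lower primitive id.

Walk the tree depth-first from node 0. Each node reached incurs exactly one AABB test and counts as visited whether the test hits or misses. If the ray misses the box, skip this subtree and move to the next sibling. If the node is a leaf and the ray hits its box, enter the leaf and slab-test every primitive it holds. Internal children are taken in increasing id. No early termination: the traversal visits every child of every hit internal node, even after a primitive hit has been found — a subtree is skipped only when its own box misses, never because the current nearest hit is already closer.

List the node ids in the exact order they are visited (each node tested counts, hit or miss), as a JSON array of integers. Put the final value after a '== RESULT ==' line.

Trace the traversal:
N0 x:[21/2,59/2] y:[33/2,75/2] z:[7,26] -> hit [33/2,26], descend [1, 6, 10, 11]
  N1 x:[23/2,17] y:[53/2,75/2] z:[7,47/2] -> miss, prune
  N6 x:[21/2,51/2] y:[37/2,47/2] z:[33/2,26] -> hit [37/2,47/2], descend [5, 9]
    N5 x:[21/2,29/2] y:[41/2,47/2] z:[33/2,37/2] -> miss, prune
    N9 x:[20,51/2] y:[37/2,47/2] z:[22,26] -> hit [22,47/2] leaf, test {P13(miss), P17@t=22, P19(miss)}
  N10 x:[11,22] y:[33/2,43/2] z:[15/2,17] -> hit [33/2,17], descend [4, 12]
    N4 x:[11,17] y:[35/2,21] z:[8,15] -> miss, prune
    N12 x:[16,22] y:[33/2,43/2] z:[15/2,17] -> hit [33/2,17] leaf, test {P8(miss), P10(miss), P11@t=33/2}
  N11 x:[31/2,59/2] y:[26,35] z:[15/2,47/2] -> miss, prune

9 AABB tests over nodes [0, 1, 6, 5, 9, 10, 4, 12, 11]; 2 leaves entered; closest P11.

== RESULT ==
[0, 1, 6, 5, 9, 10, 4, 12, 11]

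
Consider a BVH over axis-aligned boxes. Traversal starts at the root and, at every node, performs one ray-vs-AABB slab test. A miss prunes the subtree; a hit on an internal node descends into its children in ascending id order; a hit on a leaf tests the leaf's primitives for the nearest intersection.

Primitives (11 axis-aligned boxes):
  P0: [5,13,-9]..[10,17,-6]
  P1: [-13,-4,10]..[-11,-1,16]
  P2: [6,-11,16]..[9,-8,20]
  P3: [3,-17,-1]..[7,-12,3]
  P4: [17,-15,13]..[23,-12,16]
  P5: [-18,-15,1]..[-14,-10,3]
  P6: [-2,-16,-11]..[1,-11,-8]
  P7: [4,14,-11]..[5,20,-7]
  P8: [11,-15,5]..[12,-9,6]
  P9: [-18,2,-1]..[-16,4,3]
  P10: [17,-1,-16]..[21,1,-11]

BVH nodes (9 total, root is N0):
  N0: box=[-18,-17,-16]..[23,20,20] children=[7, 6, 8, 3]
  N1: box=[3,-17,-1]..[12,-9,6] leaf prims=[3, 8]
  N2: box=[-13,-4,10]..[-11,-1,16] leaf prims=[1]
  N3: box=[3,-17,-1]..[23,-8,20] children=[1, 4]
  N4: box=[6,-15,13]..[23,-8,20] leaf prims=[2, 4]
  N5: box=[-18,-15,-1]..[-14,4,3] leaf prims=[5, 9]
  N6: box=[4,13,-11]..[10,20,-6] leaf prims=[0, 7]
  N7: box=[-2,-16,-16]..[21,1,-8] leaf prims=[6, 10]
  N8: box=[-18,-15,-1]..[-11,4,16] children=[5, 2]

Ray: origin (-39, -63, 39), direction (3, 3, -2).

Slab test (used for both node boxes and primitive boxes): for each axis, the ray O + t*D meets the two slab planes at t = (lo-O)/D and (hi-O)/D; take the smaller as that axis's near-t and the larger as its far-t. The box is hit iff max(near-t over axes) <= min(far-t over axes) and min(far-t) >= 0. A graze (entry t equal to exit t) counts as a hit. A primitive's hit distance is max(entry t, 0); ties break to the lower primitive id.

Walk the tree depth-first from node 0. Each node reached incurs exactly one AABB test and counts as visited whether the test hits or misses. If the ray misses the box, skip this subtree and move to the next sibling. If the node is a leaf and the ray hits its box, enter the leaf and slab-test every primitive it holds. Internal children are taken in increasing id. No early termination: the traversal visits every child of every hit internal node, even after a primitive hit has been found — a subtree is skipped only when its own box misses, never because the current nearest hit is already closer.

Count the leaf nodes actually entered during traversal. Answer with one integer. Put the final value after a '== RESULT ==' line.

Traverse from the root:
N0 x:[7,62/3] y:[46/3,83/3] z:[19/2,55/2] -> hit [46/3,62/3], descend [3, 6, 7, 8]
  N3 x:[14,62/3] y:[46/3,55/3] z:[19/2,20] -> hit [46/3,55/3], descend [1, 4]
    N1 x:[14,17] y:[46/3,18] z:[33/2,20] -> hit [33/2,17] leaf, test {P3(miss), P8@t=50/3}
    N4 x:[15,62/3] y:[16,55/3] z:[19/2,13] -> miss, prune
  N6 x:[43/3,49/3] y:[76/3,83/3] z:[45/2,25] -> miss, prune
  N7 x:[37/3,20] y:[47/3,64/3] z:[47/2,55/2] -> miss, prune
  N8 x:[7,28/3] y:[16,67/3] z:[23/2,20] -> miss, prune

Visited [0, 3, 1, 4, 6, 7, 8]. Tests: 7 box, 1 leaf. Nearest: P8.

== RESULT ==
1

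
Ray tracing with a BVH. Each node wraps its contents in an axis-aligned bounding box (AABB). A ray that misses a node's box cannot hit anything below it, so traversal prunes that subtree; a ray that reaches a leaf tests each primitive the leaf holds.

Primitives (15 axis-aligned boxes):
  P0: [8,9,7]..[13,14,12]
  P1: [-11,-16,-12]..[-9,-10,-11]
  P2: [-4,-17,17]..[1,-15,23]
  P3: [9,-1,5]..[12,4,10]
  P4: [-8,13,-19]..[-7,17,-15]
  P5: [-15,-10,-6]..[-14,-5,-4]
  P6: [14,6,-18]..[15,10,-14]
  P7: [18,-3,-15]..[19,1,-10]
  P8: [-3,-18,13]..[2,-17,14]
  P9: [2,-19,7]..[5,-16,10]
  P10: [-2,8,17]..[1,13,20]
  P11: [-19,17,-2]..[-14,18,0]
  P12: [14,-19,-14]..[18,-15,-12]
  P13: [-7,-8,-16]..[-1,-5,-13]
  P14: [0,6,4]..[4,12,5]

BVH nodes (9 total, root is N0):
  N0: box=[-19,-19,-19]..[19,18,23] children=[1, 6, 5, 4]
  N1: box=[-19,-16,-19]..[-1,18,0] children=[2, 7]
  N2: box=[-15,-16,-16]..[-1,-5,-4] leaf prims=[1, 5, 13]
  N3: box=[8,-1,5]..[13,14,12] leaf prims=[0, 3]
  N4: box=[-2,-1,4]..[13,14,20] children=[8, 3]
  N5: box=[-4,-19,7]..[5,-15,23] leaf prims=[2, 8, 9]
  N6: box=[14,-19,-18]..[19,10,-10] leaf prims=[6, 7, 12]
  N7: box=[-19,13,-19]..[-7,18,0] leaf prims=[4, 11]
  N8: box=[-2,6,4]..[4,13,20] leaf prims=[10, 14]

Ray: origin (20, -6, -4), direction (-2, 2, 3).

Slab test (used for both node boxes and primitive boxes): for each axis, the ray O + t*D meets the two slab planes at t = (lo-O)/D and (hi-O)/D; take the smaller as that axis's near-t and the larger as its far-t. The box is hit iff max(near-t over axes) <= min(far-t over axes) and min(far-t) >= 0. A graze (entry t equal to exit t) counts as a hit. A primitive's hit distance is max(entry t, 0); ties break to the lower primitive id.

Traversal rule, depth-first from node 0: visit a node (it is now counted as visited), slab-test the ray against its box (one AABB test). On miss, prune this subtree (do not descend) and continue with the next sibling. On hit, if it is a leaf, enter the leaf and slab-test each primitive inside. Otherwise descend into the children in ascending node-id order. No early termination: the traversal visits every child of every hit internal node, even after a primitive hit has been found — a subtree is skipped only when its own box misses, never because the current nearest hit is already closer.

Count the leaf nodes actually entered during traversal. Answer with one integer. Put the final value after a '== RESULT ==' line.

Traverse from the root:
N0 x:[1/2,39/2] y:[-13/2,12] z:[-5,9] -> hit [1/2,9], descend [1, 4, 5, 6]
  N1 x:[21/2,39/2] y:[-5,12] z:[-5,4/3] -> miss, prune
  N4 x:[7/2,11] y:[5/2,10] z:[8/3,8] -> hit [7/2,8], descend [3, 8]
    N3 x:[7/2,6] y:[5/2,10] z:[3,16/3] -> hit [7/2,16/3] leaf, test {P0(miss), P3@t=4}
    N8 x:[8,11] y:[6,19/2] z:[8/3,8] -> hit [8,8] leaf, test {P10(miss), P14(miss)}
  N5 x:[15/2,12] y:[-13/2,-9/2] z:[11/3,9] -> miss, prune
  N6 x:[1/2,3] y:[-13/2,8] z:[-14/3,-2] -> miss, prune

order=[0, 1, 4, 3, 8, 5, 6]  |boxes|=7  |leaves|=2  hit=P3

== RESULT ==
2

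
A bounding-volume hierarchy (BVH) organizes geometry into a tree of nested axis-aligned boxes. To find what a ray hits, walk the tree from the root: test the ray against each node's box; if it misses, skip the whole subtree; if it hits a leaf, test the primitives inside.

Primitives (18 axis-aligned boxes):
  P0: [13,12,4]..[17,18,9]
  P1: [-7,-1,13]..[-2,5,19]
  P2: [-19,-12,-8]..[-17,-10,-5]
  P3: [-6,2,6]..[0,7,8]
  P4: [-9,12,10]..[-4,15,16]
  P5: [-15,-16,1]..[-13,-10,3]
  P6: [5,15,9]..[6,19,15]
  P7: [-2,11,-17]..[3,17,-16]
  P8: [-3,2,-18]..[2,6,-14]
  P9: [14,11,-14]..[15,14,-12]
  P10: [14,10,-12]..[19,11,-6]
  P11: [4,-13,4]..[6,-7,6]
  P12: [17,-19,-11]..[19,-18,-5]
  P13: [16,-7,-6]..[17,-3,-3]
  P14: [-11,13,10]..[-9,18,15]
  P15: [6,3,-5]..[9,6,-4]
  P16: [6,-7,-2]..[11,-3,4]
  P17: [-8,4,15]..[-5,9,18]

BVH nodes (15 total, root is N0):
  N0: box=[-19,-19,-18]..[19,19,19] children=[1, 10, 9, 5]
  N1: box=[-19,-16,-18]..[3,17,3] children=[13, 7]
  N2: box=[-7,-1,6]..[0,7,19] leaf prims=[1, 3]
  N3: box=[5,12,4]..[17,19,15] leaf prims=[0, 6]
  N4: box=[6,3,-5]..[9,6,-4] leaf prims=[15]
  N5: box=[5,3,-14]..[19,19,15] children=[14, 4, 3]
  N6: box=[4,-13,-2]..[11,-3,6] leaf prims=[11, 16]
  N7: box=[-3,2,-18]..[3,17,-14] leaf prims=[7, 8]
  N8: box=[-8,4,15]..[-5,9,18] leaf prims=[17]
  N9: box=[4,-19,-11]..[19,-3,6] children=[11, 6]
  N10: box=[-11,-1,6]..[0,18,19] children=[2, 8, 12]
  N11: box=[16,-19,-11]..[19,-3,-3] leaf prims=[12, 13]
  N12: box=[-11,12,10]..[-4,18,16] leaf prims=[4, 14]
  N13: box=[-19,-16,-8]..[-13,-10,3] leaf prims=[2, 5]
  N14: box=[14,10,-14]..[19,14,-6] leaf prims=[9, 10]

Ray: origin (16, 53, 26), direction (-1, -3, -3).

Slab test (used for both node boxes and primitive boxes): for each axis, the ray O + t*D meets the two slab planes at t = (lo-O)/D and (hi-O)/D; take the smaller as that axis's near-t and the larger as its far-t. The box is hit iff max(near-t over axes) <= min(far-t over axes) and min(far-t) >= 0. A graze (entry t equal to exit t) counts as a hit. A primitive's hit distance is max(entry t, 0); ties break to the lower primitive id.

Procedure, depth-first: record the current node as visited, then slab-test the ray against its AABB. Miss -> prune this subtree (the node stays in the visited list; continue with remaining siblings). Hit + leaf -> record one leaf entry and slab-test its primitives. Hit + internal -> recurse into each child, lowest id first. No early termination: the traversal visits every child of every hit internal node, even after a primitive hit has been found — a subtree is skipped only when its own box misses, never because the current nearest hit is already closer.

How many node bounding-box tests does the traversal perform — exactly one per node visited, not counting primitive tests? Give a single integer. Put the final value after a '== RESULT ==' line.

Trace the traversal:
N0 x:[-3,35] y:[34/3,24] z:[7/3,44/3] -> hit [34/3,44/3], descend [1, 5, 9, 10]
  N1 x:[13,35] y:[12,23] z:[23/3,44/3] -> hit [13,44/3], descend [7, 13]
    N7 x:[13,19] y:[12,17] z:[40/3,44/3] -> hit [40/3,44/3] leaf, test {P7@t=14, P8(miss)}
    N13 x:[29,35] y:[21,23] z:[23/3,34/3] -> miss, prune
  N5 x:[-3,11] y:[34/3,50/3] z:[11/3,40/3] -> miss, prune
  N9 x:[-3,12] y:[56/3,24] z:[20/3,37/3] -> miss, prune
  N10 x:[16,27] y:[35/3,18] z:[7/3,20/3] -> miss, prune

Visited [0, 1, 7, 13, 5, 9, 10]. Tests: 7 box, 1 leaf. Nearest: P7.

== RESULT ==
7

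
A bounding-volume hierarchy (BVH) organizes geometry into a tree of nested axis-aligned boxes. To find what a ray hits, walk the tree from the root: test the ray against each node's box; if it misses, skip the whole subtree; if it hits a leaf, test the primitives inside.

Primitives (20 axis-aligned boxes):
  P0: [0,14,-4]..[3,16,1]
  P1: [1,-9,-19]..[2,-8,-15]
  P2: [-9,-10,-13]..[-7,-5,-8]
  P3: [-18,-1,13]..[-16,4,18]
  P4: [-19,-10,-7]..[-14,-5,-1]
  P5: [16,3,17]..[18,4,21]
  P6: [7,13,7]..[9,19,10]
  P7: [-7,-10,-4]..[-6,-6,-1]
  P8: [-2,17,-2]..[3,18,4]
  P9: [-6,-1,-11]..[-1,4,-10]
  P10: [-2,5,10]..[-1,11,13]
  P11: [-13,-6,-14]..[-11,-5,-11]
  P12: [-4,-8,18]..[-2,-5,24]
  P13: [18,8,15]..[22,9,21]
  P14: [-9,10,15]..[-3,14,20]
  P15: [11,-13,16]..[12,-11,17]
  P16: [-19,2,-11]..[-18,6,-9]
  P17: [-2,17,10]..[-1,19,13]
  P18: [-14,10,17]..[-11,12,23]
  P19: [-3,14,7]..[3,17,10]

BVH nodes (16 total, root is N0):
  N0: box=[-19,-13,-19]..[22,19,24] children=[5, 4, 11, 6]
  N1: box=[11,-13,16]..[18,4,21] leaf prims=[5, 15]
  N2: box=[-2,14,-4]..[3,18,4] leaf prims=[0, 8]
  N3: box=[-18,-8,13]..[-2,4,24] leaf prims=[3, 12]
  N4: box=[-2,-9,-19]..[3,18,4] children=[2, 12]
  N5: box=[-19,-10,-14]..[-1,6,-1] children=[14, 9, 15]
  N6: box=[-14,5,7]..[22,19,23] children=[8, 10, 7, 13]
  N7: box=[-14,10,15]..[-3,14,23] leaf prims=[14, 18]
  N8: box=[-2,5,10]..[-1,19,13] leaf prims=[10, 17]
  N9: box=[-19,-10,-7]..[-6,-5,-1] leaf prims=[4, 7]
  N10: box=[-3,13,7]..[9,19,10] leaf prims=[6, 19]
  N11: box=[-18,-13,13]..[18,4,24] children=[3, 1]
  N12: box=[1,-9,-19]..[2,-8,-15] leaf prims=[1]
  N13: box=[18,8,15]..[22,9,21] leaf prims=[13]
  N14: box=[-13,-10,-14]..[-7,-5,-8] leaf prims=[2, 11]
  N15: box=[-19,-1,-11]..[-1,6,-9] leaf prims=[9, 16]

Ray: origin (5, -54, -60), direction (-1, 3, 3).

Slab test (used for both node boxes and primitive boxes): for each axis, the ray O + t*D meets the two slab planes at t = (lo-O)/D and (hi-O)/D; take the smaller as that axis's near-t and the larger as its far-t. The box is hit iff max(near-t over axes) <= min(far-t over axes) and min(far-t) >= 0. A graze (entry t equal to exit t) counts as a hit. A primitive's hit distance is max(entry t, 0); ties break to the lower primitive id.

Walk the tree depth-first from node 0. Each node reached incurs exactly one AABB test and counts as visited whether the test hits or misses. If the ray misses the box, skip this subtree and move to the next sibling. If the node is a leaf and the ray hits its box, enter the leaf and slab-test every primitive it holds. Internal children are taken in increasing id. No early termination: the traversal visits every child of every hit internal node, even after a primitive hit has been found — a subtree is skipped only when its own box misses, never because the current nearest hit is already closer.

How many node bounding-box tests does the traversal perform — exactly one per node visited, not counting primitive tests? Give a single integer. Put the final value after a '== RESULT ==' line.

Walk:
N0 x:[-17,24] y:[41/3,73/3] z:[41/3,28] -> hit [41/3,24], descend [4, 5, 6, 11]
  N4 x:[2,7] y:[15,24] z:[41/3,64/3] -> miss, prune
  N5 x:[6,24] y:[44/3,20] z:[46/3,59/3] -> hit [46/3,59/3], descend [9, 14, 15]
    N9 x:[11,24] y:[44/3,49/3] z:[53/3,59/3] -> miss, prune
    N14 x:[12,18] y:[44/3,49/3] z:[46/3,52/3] -> hit [46/3,49/3] leaf, test {P2(miss), P11@t=16}
    N15 x:[6,24] y:[53/3,20] z:[49/3,17] -> miss, prune
  N6 x:[-17,19] y:[59/3,73/3] z:[67/3,83/3] -> miss, prune
  N11 x:[-13,23] y:[41/3,58/3] z:[73/3,28] -> miss, prune

8 AABB tests over nodes [0, 4, 5, 9, 14, 15, 6, 11]; 1 leaf entered; closest P11.

== RESULT ==
8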